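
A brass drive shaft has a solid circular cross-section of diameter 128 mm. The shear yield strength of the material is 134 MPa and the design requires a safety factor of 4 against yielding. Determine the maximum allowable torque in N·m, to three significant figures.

T_allow = 13800 N·m

τ_allow = 134/4 = 33.50 MPa.
For a solid shaft T_allow = τ_allow·πd³/16; πd³/16 = π×128³/16 = 411800 mm³.
T_allow = 33.50×411800 = 1.379×10^7 N·mm = 13790 N·m.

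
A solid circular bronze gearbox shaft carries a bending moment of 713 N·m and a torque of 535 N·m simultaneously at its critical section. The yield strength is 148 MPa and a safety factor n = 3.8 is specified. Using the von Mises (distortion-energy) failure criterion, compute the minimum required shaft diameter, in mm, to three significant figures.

d = 60.6 mm

σ_allow = σ_y/n = 148/3.8 = 38.95 MPa.
For a solid shaft σ_b = 32M/(πd³) and τ = 16T/(πd³), so the von Mises stress is σ' = (16/πd³)·√(4M²+3T²).
√(4M²+3T²) = √(4×(713000)² + 3×(535000)²) = 1.701×10^6 N·mm.
d³ = 16×1.701×10^6/(π×38.95) = 222400 mm³.
d = 60.59 mm.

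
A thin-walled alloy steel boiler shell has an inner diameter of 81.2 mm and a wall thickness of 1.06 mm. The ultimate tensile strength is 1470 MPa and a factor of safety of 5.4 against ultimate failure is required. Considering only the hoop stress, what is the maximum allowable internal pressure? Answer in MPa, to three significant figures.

p_allow = 7.11 MPa

σ_allow = 1470/5.4 = 272.2 MPa.
σ_h = pD/(2t) → p_allow = 2σ_allow t/D = 2×272.2×1.06/81.2 = 7.107 MPa.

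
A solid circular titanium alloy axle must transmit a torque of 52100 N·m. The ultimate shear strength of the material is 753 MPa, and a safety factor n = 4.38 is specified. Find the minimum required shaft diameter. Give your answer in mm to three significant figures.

Allowable shear stress τ_allow = 753/4.38 = 171.9 MPa.
For a solid shaft τ = 16T/(πd³), so d³ = 16T/(π τ_allow) = 16×5.2100×10^7/(π×171.9) = 1.543×10^6 mm³.
d = (1.543×10^6)^(1/3) = 115.6 mm.

d = 116 mm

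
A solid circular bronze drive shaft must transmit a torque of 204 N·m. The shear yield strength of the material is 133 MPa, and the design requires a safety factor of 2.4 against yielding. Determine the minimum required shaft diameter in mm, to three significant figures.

Allowable shear stress τ_allow = 133/2.4 = 55.42 MPa.
For a solid shaft τ = 16T/(πd³), so d³ = 16T/(π τ_allow) = 16×204000/(π×55.42) = 18750 mm³.
d = (18750)^(1/3) = 26.57 mm.

d = 26.6 mm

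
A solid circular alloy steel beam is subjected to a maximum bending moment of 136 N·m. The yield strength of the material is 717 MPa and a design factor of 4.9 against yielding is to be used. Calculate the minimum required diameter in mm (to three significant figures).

σ_allow = 717/4.9 = 146.3 MPa.
For a solid circular section σ = 32M/(πd³), so d³ = 32M/(π σ_allow) = 32×136000/(π×146.3) = 9467 mm³.
d = 21.15 mm.

d = 21.2 mm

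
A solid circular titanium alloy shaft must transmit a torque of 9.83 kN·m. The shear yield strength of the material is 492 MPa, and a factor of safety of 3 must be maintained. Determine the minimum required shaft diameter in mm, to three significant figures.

d = 67.3 mm

Allowable shear stress τ_allow = 492/3 = 164.0 MPa.
For a solid shaft τ = 16T/(πd³), so d³ = 16T/(π τ_allow) = 16×9830000/(π×164.0) = 305300 mm³.
d = (305300)^(1/3) = 67.33 mm.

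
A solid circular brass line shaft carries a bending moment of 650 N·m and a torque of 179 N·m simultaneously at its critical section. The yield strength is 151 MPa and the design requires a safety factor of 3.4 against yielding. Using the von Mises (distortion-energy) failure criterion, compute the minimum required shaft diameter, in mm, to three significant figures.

σ_allow = σ_y/n = 151/3.4 = 44.41 MPa.
For a solid shaft σ_b = 32M/(πd³) and τ = 16T/(πd³), so the von Mises stress is σ' = (16/πd³)·√(4M²+3T²).
√(4M²+3T²) = √(4×(650000)² + 3×(179000)²) = 1.336×10^6 N·mm.
d³ = 16×1.336×10^6/(π×44.41) = 153300 mm³.
d = 53.52 mm.

d = 53.5 mm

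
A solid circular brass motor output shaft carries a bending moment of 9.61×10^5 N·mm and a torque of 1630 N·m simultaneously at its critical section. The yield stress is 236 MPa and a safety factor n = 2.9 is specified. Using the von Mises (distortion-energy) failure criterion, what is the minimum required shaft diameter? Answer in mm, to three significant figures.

σ_allow = σ_y/n = 236/2.9 = 81.38 MPa.
For a solid shaft σ_b = 32M/(πd³) and τ = 16T/(πd³), so the von Mises stress is σ' = (16/πd³)·√(4M²+3T²).
√(4M²+3T²) = √(4×(961000)² + 3×(1.630×10^6)²) = 3.415×10^6 N·mm.
d³ = 16×3.415×10^6/(π×81.38) = 213700 mm³.
d = 59.79 mm.

d = 59.8 mm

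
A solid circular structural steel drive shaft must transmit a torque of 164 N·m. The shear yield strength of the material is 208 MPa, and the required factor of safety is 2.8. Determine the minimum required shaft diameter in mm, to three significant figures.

d = 22.4 mm

Allowable shear stress τ_allow = 208/2.8 = 74.29 MPa.
For a solid shaft τ = 16T/(πd³), so d³ = 16T/(π τ_allow) = 16×164000/(π×74.29) = 11240 mm³.
d = (11240)^(1/3) = 22.40 mm.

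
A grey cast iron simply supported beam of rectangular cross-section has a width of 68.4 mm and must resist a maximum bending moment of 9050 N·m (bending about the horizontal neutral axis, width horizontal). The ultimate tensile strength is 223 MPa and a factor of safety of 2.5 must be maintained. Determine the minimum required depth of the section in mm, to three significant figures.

σ_allow = 223/2.5 = 89.20 MPa.
For a rectangular section σ = 6M/(bh²), so h² = 6M/(b σ_allow) = 6×9050000/(68.4×89.20) = 8900 mm².
h = 94.34 mm.

h = 94.3 mm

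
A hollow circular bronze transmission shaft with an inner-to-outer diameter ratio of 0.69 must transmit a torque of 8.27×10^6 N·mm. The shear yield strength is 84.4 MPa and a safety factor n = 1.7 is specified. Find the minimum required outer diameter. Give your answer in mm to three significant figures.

d_o = 103 mm

τ_allow = 84.4/1.7 = 49.65 MPa.
For a hollow shaft τ = 16T/[πd_o³(1−k⁴)] with k = 0.69, so 1−k⁴ = 0.7733.
d_o³ = 16T/[π τ_allow (1−k⁴)] = 16×8270000/(π×49.65×0.7733) = 1.097×10^6 mm³.
d_o = 103.1 mm.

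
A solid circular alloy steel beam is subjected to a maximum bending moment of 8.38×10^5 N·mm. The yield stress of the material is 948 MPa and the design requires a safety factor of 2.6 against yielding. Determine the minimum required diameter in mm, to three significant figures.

d = 28.6 mm

σ_allow = 948/2.6 = 364.6 MPa.
For a solid circular section σ = 32M/(πd³), so d³ = 32M/(π σ_allow) = 32×838000/(π×364.6) = 23410 mm³.
d = 28.61 mm.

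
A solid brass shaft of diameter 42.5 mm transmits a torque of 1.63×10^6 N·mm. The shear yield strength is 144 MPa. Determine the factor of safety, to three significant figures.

n = 1.33

τ = 16T/(πd³) = 16×1630000/(π×42.5³) = 108.1 MPa.
n = τ_limit/τ = 144/108.1 = 1.332.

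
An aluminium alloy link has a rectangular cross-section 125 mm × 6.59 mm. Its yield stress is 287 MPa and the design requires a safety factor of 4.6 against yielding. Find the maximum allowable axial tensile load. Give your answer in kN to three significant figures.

F_allow = 51.4 kN

σ_allow = 287/4.6 = 62.39 MPa.
A = 125×6.59 = 823.8 mm².
F_allow = σ_allow × A = 62.39×823.8 = 51390 N.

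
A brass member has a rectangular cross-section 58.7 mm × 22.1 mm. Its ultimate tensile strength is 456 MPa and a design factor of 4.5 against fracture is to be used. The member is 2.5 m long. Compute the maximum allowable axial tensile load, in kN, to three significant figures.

σ_allow = 456/4.5 = 101.3 MPa.
A = 58.7×22.1 = 1297 mm².
F_allow = σ_allow × A = 101.3×1297 = 131500 N.

F_allow = 131 kN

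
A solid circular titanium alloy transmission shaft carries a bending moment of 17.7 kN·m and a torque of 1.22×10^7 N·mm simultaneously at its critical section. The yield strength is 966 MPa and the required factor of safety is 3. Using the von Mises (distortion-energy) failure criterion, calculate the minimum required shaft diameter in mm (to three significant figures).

d = 86.7 mm

σ_allow = σ_y/n = 966/3 = 322.0 MPa.
For a solid shaft σ_b = 32M/(πd³) and τ = 16T/(πd³), so the von Mises stress is σ' = (16/πd³)·√(4M²+3T²).
√(4M²+3T²) = √(4×(1.770×10^7)² + 3×(1.220×10^7)²) = 4.123×10^7 N·mm.
d³ = 16×4.123×10^7/(π×322.0) = 652100 mm³.
d = 86.72 mm.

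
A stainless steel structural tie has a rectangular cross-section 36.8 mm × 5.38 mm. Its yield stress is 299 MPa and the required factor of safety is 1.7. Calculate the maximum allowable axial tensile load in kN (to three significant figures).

σ_allow = 299/1.7 = 175.9 MPa.
A = 36.8×5.38 = 198.0 mm².
F_allow = σ_allow × A = 175.9×198.0 = 34820 N.

F_allow = 34.8 kN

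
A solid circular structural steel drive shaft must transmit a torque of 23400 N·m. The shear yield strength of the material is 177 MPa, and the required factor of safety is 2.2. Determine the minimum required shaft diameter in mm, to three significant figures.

Allowable shear stress τ_allow = 177/2.2 = 80.45 MPa.
For a solid shaft τ = 16T/(πd³), so d³ = 16T/(π τ_allow) = 16×2.3400×10^7/(π×80.45) = 1.481×10^6 mm³.
d = (1.481×10^6)^(1/3) = 114.0 mm.

d = 114 mm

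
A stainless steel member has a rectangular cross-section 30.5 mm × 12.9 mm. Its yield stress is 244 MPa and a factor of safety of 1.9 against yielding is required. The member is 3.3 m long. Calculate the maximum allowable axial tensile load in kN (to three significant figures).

F_allow = 50.5 kN

σ_allow = 244/1.9 = 128.4 MPa.
A = 30.5×12.9 = 393.4 mm².
F_allow = σ_allow × A = 128.4×393.4 = 50530 N.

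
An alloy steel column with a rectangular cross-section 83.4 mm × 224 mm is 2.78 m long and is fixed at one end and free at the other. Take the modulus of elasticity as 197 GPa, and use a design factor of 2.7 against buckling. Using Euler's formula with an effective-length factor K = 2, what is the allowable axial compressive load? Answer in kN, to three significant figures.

P_allow = 252 kN

Buckling occurs about the weak axis: I_min = h·b³/12 = 224×83.4³/12 = 1.083×10^7 mm⁴ (b = 83.4 mm is the smaller dimension).
Effective length L_e = KL = 2×2.78 m = 5560 mm.
Euler critical load P_cr = π²EI/L_e² = π²×197000×1.083×10^7/5560² = 681100 N.
P_allow = P_cr/n = 681100/2.7 = 252200 N.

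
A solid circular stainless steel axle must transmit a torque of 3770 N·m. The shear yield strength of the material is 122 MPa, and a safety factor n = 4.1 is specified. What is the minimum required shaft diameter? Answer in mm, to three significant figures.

Allowable shear stress τ_allow = 122/4.1 = 29.76 MPa.
For a solid shaft τ = 16T/(πd³), so d³ = 16T/(π τ_allow) = 16×3770000/(π×29.76) = 645300 mm³.
d = (645300)^(1/3) = 86.41 mm.

d = 86.4 mm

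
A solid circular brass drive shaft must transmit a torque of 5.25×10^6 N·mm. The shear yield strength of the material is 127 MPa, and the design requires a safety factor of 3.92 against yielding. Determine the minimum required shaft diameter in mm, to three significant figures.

Allowable shear stress τ_allow = 127/3.92 = 32.40 MPa.
For a solid shaft τ = 16T/(πd³), so d³ = 16T/(π τ_allow) = 16×5250000/(π×32.40) = 825300 mm³.
d = (825300)^(1/3) = 93.80 mm.

d = 93.8 mm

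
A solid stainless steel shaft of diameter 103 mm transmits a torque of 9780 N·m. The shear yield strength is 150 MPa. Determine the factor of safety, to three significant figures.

n = 3.29

τ = 16T/(πd³) = 16×9780000/(π×103³) = 45.58 MPa.
n = τ_limit/τ = 150/45.58 = 3.291.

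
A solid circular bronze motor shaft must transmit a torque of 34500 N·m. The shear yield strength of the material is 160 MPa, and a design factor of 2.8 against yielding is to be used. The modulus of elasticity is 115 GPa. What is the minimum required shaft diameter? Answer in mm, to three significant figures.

d = 145 mm

Allowable shear stress τ_allow = 160/2.8 = 57.14 MPa.
For a solid shaft τ = 16T/(πd³), so d³ = 16T/(π τ_allow) = 16×3.4500×10^7/(π×57.14) = 3.075×10^6 mm³.
d = (3.075×10^6)^(1/3) = 145.4 mm.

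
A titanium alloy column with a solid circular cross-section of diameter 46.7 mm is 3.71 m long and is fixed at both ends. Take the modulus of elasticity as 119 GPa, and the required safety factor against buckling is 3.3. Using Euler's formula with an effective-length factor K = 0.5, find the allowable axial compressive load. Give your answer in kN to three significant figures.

P_allow = 24.1 kN

I = πd⁴/64 = π×46.7⁴/64 = 233500 mm⁴.
Effective length L_e = KL = 0.5×3.71 m = 1855 mm.
Euler critical load P_cr = π²EI/L_e² = π²×119000×233500/1855² = 79690 N.
P_allow = P_cr/n = 79690/3.3 = 24150 N.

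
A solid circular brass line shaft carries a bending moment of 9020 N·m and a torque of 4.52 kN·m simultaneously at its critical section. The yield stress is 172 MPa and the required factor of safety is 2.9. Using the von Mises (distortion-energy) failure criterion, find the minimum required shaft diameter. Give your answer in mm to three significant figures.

σ_allow = σ_y/n = 172/2.9 = 59.31 MPa.
For a solid shaft σ_b = 32M/(πd³) and τ = 16T/(πd³), so the von Mises stress is σ' = (16/πd³)·√(4M²+3T²).
√(4M²+3T²) = √(4×(9.020×10^6)² + 3×(4.520×10^6)²) = 1.967×10^7 N·mm.
d³ = 16×1.967×10^7/(π×59.31) = 1.689×10^6 mm³.
d = 119.1 mm.

d = 119 mm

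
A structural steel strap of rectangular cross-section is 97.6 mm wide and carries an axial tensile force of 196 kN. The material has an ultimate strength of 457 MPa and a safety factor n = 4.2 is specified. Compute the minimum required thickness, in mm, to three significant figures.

t = 18.5 mm

σ_allow = 457/4.2 = 108.8 MPa.
Required area A = F/σ_allow = 196000/108.8 = 1801 mm².
t = A/w = 1801/97.6 = 18.46 mm.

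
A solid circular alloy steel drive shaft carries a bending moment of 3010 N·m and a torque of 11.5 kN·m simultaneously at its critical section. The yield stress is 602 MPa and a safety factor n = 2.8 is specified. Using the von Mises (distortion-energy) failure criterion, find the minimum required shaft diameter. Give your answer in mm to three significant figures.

d = 79.0 mm

σ_allow = σ_y/n = 602/2.8 = 215.0 MPa.
For a solid shaft σ_b = 32M/(πd³) and τ = 16T/(πd³), so the von Mises stress is σ' = (16/πd³)·√(4M²+3T²).
√(4M²+3T²) = √(4×(3.010×10^6)² + 3×(1.150×10^7)²) = 2.081×10^7 N·mm.
d³ = 16×2.081×10^7/(π×215.0) = 492900 mm³.
d = 78.99 mm.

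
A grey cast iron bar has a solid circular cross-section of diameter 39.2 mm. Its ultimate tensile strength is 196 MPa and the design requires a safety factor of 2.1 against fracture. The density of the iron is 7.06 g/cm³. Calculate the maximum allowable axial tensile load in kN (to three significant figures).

F_allow = 113 kN

σ_allow = 196/2.1 = 93.33 MPa.
A = πd²/4 = π×39.2²/4 = 1207 mm².
F_allow = σ_allow × A = 93.33×1207 = 112600 N.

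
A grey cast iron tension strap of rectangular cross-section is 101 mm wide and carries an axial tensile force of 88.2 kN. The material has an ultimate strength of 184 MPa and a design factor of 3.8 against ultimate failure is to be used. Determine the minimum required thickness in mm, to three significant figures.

t = 18.0 mm

σ_allow = 184/3.8 = 48.42 MPa.
Required area A = F/σ_allow = 88200/48.42 = 1822 mm².
t = A/w = 1822/101 = 18.03 mm.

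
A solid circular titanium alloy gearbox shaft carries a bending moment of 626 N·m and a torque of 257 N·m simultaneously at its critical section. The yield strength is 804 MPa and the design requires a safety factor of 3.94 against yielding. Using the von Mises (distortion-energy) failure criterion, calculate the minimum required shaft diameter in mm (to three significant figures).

σ_allow = σ_y/n = 804/3.94 = 204.1 MPa.
For a solid shaft σ_b = 32M/(πd³) and τ = 16T/(πd³), so the von Mises stress is σ' = (16/πd³)·√(4M²+3T²).
√(4M²+3T²) = √(4×(626000)² + 3×(257000)²) = 1.329×10^6 N·mm.
d³ = 16×1.329×10^6/(π×204.1) = 33160 mm³.
d = 32.13 mm.

d = 32.1 mm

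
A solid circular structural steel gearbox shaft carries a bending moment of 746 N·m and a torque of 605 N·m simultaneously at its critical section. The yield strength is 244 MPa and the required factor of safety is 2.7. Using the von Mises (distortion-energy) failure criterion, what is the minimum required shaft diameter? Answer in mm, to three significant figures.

d = 46.8 mm

σ_allow = σ_y/n = 244/2.7 = 90.37 MPa.
For a solid shaft σ_b = 32M/(πd³) and τ = 16T/(πd³), so the von Mises stress is σ' = (16/πd³)·√(4M²+3T²).
√(4M²+3T²) = √(4×(746000)² + 3×(605000)²) = 1.823×10^6 N·mm.
d³ = 16×1.823×10^6/(π×90.37) = 102800 mm³.
d = 46.84 mm.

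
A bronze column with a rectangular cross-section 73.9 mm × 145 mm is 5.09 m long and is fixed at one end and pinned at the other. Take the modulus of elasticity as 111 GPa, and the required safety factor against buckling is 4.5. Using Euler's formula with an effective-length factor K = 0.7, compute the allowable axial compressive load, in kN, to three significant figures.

Buckling occurs about the weak axis: I_min = h·b³/12 = 145×73.9³/12 = 4.877×10^6 mm⁴ (b = 73.9 mm is the smaller dimension).
Effective length L_e = KL = 0.7×5.09 m = 3563 mm.
Euler critical load P_cr = π²EI/L_e² = π²×111000×4.877×10^6/3563² = 420800 N.
P_allow = P_cr/n = 420800/4.5 = 93520 N.

P_allow = 93.5 kN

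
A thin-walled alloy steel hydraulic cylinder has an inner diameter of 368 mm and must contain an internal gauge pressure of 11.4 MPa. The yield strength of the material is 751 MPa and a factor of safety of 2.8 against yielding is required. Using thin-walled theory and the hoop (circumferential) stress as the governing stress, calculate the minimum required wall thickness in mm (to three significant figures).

t = 7.82 mm

σ_allow = 751/2.8 = 268.2 MPa.
Hoop stress σ_h = pD/(2t), so t = pD/(2σ_allow) = 11.4×368/(2×268.2) = 7.821 mm.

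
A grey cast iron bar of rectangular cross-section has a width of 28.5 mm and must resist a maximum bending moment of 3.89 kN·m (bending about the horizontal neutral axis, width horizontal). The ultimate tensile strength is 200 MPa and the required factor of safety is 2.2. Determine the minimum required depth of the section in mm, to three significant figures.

σ_allow = 200/2.2 = 90.91 MPa.
For a rectangular section σ = 6M/(bh²), so h² = 6M/(b σ_allow) = 6×3890000/(28.5×90.91) = 9008 mm².
h = 94.91 mm.

h = 94.9 mm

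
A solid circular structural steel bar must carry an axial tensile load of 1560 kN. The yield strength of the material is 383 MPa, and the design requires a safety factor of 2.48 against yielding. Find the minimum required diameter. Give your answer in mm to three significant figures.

d = 113 mm

Allowable stress σ_allow = 383/2.48 = 154.4 MPa.
Required area A = F/σ_allow = 1560000/154.4 = 10100 mm².
A = πd²/4 → d = √(4A/π) = 113.4 mm.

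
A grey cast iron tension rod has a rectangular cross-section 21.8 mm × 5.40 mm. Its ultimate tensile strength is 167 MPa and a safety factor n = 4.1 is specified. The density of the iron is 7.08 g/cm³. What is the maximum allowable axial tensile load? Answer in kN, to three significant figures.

F_allow = 4.79 kN

σ_allow = 167/4.1 = 40.73 MPa.
A = 21.8×5.40 = 117.7 mm².
F_allow = σ_allow × A = 40.73×117.7 = 4795 N.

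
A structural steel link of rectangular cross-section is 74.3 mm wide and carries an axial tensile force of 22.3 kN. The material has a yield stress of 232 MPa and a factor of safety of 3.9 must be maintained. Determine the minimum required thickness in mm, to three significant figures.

σ_allow = 232/3.9 = 59.49 MPa.
Required area A = F/σ_allow = 22300/59.49 = 374.9 mm².
t = A/w = 374.9/74.3 = 5.045 mm.

t = 5.05 mm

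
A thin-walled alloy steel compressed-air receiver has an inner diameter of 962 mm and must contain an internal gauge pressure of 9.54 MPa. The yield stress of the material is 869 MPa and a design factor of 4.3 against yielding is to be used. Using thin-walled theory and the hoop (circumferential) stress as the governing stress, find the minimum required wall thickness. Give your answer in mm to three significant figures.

σ_allow = 869/4.3 = 202.1 MPa.
Hoop stress σ_h = pD/(2t), so t = pD/(2σ_allow) = 9.54×962/(2×202.1) = 22.71 mm.

t = 22.7 mm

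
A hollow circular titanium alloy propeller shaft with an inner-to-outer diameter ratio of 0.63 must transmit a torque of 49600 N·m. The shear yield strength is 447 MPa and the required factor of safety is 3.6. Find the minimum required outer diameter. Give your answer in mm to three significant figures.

τ_allow = 447/3.6 = 124.2 MPa.
For a hollow shaft τ = 16T/[πd_o³(1−k⁴)] with k = 0.63, so 1−k⁴ = 0.8425.
d_o³ = 16T/[π τ_allow (1−k⁴)] = 16×4.9600×10^7/(π×124.2×0.8425) = 2.415×10^6 mm³.
d_o = 134.2 mm.

d_o = 134 mm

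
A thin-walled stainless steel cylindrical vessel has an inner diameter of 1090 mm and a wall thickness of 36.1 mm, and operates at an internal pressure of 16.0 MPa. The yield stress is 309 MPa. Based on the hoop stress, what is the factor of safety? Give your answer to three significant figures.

n = 1.28

σ_h = pD/(2t) = 16.0×1090/(2×36.1) = 241.6 MPa.
n = 309/241.6 = 1.279.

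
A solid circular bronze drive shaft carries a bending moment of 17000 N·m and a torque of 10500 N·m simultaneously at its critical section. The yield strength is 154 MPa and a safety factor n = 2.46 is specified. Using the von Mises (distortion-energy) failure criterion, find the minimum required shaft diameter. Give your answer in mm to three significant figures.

d = 146 mm

σ_allow = σ_y/n = 154/2.46 = 62.60 MPa.
For a solid shaft σ_b = 32M/(πd³) and τ = 16T/(πd³), so the von Mises stress is σ' = (16/πd³)·√(4M²+3T²).
√(4M²+3T²) = √(4×(1.700×10^7)² + 3×(1.050×10^7)²) = 3.856×10^7 N·mm.
d³ = 16×3.856×10^7/(π×62.60) = 3.137×10^6 mm³.
d = 146.4 mm.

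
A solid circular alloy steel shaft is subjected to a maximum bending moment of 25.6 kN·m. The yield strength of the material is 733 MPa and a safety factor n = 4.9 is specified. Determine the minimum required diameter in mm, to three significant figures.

d = 120 mm

σ_allow = 733/4.9 = 149.6 MPa.
For a solid circular section σ = 32M/(πd³), so d³ = 32M/(π σ_allow) = 32×2.5600×10^7/(π×149.6) = 1.743×10^6 mm³.
d = 120.3 mm.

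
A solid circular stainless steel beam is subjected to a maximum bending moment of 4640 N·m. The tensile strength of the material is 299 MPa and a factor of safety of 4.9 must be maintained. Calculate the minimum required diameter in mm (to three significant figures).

σ_allow = 299/4.9 = 61.02 MPa.
For a solid circular section σ = 32M/(πd³), so d³ = 32M/(π σ_allow) = 32×4640000/(π×61.02) = 774500 mm³.
d = 91.84 mm.

d = 91.8 mm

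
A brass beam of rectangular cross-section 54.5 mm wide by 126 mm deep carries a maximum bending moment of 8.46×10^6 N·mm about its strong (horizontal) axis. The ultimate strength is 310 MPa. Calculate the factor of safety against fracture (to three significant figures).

Section modulus S = bh²/6 = 54.5×126²/6 = 144200 mm³.
σ = M/S = 8460000/144200 = 58.67 MPa.
n = 310/58.67 = 5.284.

n = 5.28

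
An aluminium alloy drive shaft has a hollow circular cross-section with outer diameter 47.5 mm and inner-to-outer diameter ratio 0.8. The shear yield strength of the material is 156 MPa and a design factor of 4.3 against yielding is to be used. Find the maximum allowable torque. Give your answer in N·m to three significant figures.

τ_allow = 156/4.3 = 36.28 MPa.
For a hollow shaft T_allow = τ_allow·πd_o³(1−k⁴)/16 with 1−k⁴ = 0.5904, so πd_o³(1−k⁴)/16 = 12420 mm³.
T_allow = 36.28×12420 = 450700 N·mm = 450.7 N·m.

T_allow = 451 N·m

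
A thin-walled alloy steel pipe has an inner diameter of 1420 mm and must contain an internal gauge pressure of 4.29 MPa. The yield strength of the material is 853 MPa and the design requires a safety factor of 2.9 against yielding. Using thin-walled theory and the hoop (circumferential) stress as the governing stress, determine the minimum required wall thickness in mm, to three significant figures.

t = 10.4 mm

σ_allow = 853/2.9 = 294.1 MPa.
Hoop stress σ_h = pD/(2t), so t = pD/(2σ_allow) = 4.29×1420/(2×294.1) = 10.36 mm.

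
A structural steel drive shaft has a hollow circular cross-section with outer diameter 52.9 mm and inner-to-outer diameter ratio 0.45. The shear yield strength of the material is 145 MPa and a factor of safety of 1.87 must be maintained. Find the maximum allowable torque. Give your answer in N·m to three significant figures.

τ_allow = 145/1.87 = 77.54 MPa.
For a hollow shaft T_allow = τ_allow·πd_o³(1−k⁴)/16 with 1−k⁴ = 0.9590, so πd_o³(1−k⁴)/16 = 27870 mm³.
T_allow = 77.54×27870 = 2.161×10^6 N·mm = 2161 N·m.

T_allow = 2160 N·m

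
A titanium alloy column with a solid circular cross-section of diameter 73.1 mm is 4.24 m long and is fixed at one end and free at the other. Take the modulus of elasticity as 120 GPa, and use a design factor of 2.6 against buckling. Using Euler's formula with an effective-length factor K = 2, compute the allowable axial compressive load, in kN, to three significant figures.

P_allow = 8.88 kN

I = πd⁴/64 = π×73.1⁴/64 = 1.402×10^6 mm⁴.
Effective length L_e = KL = 2×4.24 m = 8480 mm.
Euler critical load P_cr = π²EI/L_e² = π²×120000×1.402×10^6/8480² = 23080 N.
P_allow = P_cr/n = 23080/2.6 = 8879 N.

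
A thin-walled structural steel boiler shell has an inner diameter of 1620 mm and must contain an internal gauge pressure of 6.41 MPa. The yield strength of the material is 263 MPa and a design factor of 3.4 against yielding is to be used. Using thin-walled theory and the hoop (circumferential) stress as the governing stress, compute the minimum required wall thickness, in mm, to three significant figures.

σ_allow = 263/3.4 = 77.35 MPa.
Hoop stress σ_h = pD/(2t), so t = pD/(2σ_allow) = 6.41×1620/(2×77.35) = 67.12 mm.

t = 67.1 mm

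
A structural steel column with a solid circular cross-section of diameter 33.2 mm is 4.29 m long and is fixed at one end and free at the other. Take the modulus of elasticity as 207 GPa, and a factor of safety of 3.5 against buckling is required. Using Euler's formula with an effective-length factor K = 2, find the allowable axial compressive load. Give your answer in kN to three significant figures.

I = πd⁴/64 = π×33.2⁴/64 = 59640 mm⁴.
Effective length L_e = KL = 2×4.29 m = 8580 mm.
Euler critical load P_cr = π²EI/L_e² = π²×207000×59640/8580² = 1655 N.
P_allow = P_cr/n = 1655/3.5 = 472.9 N.

P_allow = 0.473 kN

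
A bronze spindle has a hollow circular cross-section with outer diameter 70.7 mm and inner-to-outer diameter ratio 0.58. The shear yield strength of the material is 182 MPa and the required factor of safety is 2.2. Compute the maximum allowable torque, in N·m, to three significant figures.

τ_allow = 182/2.2 = 82.73 MPa.
For a hollow shaft T_allow = τ_allow·πd_o³(1−k⁴)/16 with 1−k⁴ = 0.8868, so πd_o³(1−k⁴)/16 = 61540 mm³.
T_allow = 82.73×61540 = 5.091×10^6 N·mm = 5091 N·m.

T_allow = 5090 N·m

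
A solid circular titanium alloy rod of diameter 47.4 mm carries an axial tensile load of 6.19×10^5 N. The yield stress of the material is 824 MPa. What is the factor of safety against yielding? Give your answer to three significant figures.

A = πd²/4 = 1765 mm².
σ = F/A = 619000/1765 = 350.8 MPa.
n = 824/350.8 = 2.349.

n = 2.35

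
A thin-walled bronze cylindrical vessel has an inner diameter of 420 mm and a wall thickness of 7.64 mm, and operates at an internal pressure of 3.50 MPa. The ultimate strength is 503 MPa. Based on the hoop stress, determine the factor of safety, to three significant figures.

n = 5.23

σ_h = pD/(2t) = 3.50×420/(2×7.64) = 96.20 MPa.
n = 503/96.20 = 5.228.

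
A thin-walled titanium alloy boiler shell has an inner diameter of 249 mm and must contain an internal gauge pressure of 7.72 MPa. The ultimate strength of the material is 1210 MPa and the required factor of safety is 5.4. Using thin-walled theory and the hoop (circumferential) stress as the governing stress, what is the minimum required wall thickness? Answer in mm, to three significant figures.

σ_allow = 1210/5.4 = 224.1 MPa.
Hoop stress σ_h = pD/(2t), so t = pD/(2σ_allow) = 7.72×249/(2×224.1) = 4.289 mm.

t = 4.29 mm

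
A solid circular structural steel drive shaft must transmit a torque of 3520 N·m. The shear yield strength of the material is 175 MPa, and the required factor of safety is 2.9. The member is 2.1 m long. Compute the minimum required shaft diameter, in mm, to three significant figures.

Allowable shear stress τ_allow = 175/2.9 = 60.34 MPa.
For a solid shaft τ = 16T/(πd³), so d³ = 16T/(π τ_allow) = 16×3520000/(π×60.34) = 297100 mm³.
d = (297100)^(1/3) = 66.73 mm.

d = 66.7 mm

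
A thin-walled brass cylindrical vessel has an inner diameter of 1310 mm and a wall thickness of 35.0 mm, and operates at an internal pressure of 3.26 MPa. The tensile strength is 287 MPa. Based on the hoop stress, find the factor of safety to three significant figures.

σ_h = pD/(2t) = 3.26×1310/(2×35.0) = 61.01 MPa.
n = 287/61.01 = 4.704.

n = 4.70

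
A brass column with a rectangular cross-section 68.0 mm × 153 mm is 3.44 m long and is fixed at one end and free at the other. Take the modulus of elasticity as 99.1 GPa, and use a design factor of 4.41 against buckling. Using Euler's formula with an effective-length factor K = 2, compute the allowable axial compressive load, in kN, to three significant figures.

P_allow = 18.8 kN

Buckling occurs about the weak axis: I_min = h·b³/12 = 153×68.0³/12 = 4.009×10^6 mm⁴ (b = 68.0 mm is the smaller dimension).
Effective length L_e = KL = 2×3.44 m = 6880 mm.
Euler critical load P_cr = π²EI/L_e² = π²×99100×4.009×10^6/6880² = 82840 N.
P_allow = P_cr/n = 82840/4.41 = 18780 N.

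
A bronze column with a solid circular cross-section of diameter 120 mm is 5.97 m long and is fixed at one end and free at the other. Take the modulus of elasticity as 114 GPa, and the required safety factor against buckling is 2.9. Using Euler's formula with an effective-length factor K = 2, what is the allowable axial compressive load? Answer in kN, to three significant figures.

P_allow = 27.7 kN

I = πd⁴/64 = π×120⁴/64 = 1.018×10^7 mm⁴.
Effective length L_e = KL = 2×5.97 m = 11940 mm.
Euler critical load P_cr = π²EI/L_e² = π²×114000×1.018×10^7/11940² = 80330 N.
P_allow = P_cr/n = 80330/2.9 = 27700 N.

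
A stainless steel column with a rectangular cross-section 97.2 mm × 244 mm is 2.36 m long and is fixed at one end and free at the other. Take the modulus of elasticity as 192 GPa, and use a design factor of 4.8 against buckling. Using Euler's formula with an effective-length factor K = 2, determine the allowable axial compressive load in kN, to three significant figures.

P_allow = 331 kN

Buckling occurs about the weak axis: I_min = h·b³/12 = 244×97.2³/12 = 1.867×10^7 mm⁴ (b = 97.2 mm is the smaller dimension).
Effective length L_e = KL = 2×2.36 m = 4720 mm.
Euler critical load P_cr = π²EI/L_e² = π²×192000×1.867×10^7/4720² = 1.588×10^6 N.
P_allow = P_cr/n = 1.588×10^6/4.8 = 330900 N.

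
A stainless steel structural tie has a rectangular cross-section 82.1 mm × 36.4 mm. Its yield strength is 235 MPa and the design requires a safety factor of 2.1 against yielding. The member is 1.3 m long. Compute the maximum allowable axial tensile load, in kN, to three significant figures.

F_allow = 334 kN

σ_allow = 235/2.1 = 111.9 MPa.
A = 82.1×36.4 = 2988 mm².
F_allow = σ_allow × A = 111.9×2988 = 334400 N.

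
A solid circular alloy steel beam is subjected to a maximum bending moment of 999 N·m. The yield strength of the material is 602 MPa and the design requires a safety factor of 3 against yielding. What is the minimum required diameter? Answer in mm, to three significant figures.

σ_allow = 602/3 = 200.7 MPa.
For a solid circular section σ = 32M/(πd³), so d³ = 32M/(π σ_allow) = 32×999000/(π×200.7) = 50710 mm³.
d = 37.01 mm.

d = 37.0 mm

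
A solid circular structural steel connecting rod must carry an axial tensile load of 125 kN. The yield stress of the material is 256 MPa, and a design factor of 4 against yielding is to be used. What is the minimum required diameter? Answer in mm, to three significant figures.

Allowable stress σ_allow = 256/4 = 64.00 MPa.
Required area A = F/σ_allow = 125000/64.00 = 1953 mm².
A = πd²/4 → d = √(4A/π) = 49.87 mm.

d = 49.9 mm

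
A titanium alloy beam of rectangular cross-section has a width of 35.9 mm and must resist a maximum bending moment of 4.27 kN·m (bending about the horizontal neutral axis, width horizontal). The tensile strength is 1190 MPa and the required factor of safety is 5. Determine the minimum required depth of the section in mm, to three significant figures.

h = 54.8 mm

σ_allow = 1190/5 = 238.0 MPa.
For a rectangular section σ = 6M/(bh²), so h² = 6M/(b σ_allow) = 6×4270000/(35.9×238.0) = 2999 mm².
h = 54.76 mm.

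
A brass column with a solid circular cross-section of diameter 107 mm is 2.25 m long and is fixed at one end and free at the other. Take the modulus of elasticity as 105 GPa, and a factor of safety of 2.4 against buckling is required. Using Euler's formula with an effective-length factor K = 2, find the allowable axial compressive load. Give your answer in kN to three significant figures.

I = πd⁴/64 = π×107⁴/64 = 6.434×10^6 mm⁴.
Effective length L_e = KL = 2×2.25 m = 4500 mm.
Euler critical load P_cr = π²EI/L_e² = π²×105000×6.434×10^6/4500² = 329300 N.
P_allow = P_cr/n = 329300/2.4 = 137200 N.

P_allow = 137 kN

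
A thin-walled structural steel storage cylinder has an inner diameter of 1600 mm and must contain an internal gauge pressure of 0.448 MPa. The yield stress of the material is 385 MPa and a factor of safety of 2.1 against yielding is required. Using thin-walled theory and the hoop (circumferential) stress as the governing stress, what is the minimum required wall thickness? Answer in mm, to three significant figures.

t = 1.95 mm

σ_allow = 385/2.1 = 183.3 MPa.
Hoop stress σ_h = pD/(2t), so t = pD/(2σ_allow) = 0.448×1600/(2×183.3) = 1.955 mm.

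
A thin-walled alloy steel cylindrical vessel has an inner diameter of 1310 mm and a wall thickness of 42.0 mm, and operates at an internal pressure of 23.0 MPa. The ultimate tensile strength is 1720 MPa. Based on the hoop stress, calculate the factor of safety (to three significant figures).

σ_h = pD/(2t) = 23.0×1310/(2×42.0) = 358.7 MPa.
n = 1720/358.7 = 4.795.

n = 4.80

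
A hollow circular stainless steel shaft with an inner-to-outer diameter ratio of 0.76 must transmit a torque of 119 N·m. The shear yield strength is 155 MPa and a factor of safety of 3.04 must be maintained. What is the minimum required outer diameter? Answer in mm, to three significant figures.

d_o = 26.1 mm

τ_allow = 155/3.04 = 50.99 MPa.
For a hollow shaft τ = 16T/[πd_o³(1−k⁴)] with k = 0.76, so 1−k⁴ = 0.6664.
d_o³ = 16T/[π τ_allow (1−k⁴)] = 16×119000/(π×50.99×0.6664) = 17840 mm³.
d_o = 26.13 mm.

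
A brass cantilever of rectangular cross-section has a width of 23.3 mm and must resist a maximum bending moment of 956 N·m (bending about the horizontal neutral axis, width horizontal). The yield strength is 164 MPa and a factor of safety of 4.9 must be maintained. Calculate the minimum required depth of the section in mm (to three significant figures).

σ_allow = 164/4.9 = 33.47 MPa.
For a rectangular section σ = 6M/(bh²), so h² = 6M/(b σ_allow) = 6×956000/(23.3×33.47) = 7355 mm².
h = 85.76 mm.

h = 85.8 mm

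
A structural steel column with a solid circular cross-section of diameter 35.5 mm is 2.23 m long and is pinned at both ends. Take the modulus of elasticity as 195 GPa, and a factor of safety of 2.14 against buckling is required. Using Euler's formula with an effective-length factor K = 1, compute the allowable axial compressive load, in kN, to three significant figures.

I = πd⁴/64 = π×35.5⁴/64 = 77960 mm⁴.
Effective length L_e = KL = 1×2.23 m = 2230 mm.
Euler critical load P_cr = π²EI/L_e² = π²×195000×77960/2230² = 30170 N.
P_allow = P_cr/n = 30170/2.14 = 14100 N.

P_allow = 14.1 kN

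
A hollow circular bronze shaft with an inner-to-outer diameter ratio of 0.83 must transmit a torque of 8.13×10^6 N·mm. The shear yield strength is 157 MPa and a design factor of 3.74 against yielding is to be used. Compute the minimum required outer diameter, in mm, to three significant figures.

τ_allow = 157/3.74 = 41.98 MPa.
For a hollow shaft τ = 16T/[πd_o³(1−k⁴)] with k = 0.83, so 1−k⁴ = 0.5254.
d_o³ = 16T/[π τ_allow (1−k⁴)] = 16×8130000/(π×41.98×0.5254) = 1.877×10^6 mm³.
d_o = 123.4 mm.

d_o = 123 mm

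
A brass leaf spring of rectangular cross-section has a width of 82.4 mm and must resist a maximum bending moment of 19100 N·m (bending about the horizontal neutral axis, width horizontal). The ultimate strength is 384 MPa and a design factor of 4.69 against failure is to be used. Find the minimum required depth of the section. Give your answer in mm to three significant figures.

σ_allow = 384/4.69 = 81.88 MPa.
For a rectangular section σ = 6M/(bh²), so h² = 6M/(b σ_allow) = 6×1.9100×10^7/(82.4×81.88) = 16990 mm².
h = 130.3 mm.

h = 130 mm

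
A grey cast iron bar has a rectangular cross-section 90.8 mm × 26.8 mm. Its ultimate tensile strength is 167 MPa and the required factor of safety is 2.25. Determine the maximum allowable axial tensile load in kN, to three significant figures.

F_allow = 181 kN

σ_allow = 167/2.25 = 74.22 MPa.
A = 90.8×26.8 = 2433 mm².
F_allow = σ_allow × A = 74.22×2433 = 180600 N.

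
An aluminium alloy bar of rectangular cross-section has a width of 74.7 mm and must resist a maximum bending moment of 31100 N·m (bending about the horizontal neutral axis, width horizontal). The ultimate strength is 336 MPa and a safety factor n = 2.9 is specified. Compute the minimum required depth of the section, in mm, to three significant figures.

σ_allow = 336/2.9 = 115.9 MPa.
For a rectangular section σ = 6M/(bh²), so h² = 6M/(b σ_allow) = 6×3.1100×10^7/(74.7×115.9) = 21560 mm².
h = 146.8 mm.

h = 147 mm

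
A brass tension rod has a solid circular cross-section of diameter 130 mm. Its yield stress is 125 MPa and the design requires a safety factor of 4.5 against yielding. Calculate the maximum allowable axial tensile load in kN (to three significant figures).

F_allow = 369 kN

σ_allow = 125/4.5 = 27.78 MPa.
A = πd²/4 = π×130²/4 = 13270 mm².
F_allow = σ_allow × A = 27.78×13270 = 368700 N.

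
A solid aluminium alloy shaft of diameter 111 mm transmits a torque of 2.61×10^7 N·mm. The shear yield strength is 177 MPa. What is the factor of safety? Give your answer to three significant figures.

n = 1.82

τ = 16T/(πd³) = 16×2.6100×10^7/(π×111³) = 97.19 MPa.
n = τ_limit/τ = 177/97.19 = 1.821.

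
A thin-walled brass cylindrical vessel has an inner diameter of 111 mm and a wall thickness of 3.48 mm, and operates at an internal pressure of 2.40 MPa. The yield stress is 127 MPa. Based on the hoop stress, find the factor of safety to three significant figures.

σ_h = pD/(2t) = 2.40×111/(2×3.48) = 38.28 MPa.
n = 127/38.28 = 3.318.

n = 3.32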